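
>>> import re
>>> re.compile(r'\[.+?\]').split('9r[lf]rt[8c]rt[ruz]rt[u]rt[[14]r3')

Matches to split on: at [2:6] → '[lf]'; at [8:12] → '[8c]'; at [14:19] → '[ruz]'; at [21:24] → '[u]'; at [26:31] → '[[14]'.
Splitting on the pattern gives 6 pieces.

['9r', 'rt', 'rt', 'rt', 'rt', 'r3']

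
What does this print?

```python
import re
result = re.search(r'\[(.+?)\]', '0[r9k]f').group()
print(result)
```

[r9k]

`search` walks the string left to right and returns the first match it finds.
The match spans [1:6] → '[r9k]'.
Captured: group 1 = 'r9k'.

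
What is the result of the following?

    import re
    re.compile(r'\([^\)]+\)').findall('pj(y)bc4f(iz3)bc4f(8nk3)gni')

Scanning left to right: at [2:5] → '(y)'; at [9:14] → '(iz3)'; at [18:24] → '(8nk3)'.
No capturing groups, so `findall` returns the 3 full match strings.

['(y)', '(iz3)', '(8nk3)']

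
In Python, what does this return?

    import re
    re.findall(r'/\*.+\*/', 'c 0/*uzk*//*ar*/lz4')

Matches: at [3:16] → '/*uzk*//*ar*/'.
Since nothing is captured, `findall` lists the 1 matched substring directly.

['/*uzk*//*ar*/']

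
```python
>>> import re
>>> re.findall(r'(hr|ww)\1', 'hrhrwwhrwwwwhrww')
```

The backreference `\1` re-matches whatever the first group consumed, character for character.
Scanning left to right: at [0:4] match 'hrhr', group 1 = 'hr'; at [8:12] match 'wwww', group 1 = 'ww'.
With a single group, `findall` returns only what that group captured — 2 items.

['hr', 'ww']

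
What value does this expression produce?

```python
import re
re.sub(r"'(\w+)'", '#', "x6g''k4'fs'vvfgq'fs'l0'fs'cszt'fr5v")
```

"x6g'#fs#fs#fs#fr5v"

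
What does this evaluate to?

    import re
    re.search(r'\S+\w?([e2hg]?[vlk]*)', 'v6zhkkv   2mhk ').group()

The pattern matches one or more of a non-whitespace character, then optionally a word character; then optionally one of [e2hg], then zero or more of one of [vlk] (captured).
`re.search` scans for the first position where the pattern succeeds.
The match spans [0:7] → 'v6zhkkv'.
Captured: group 1 = ''.

'v6zhkkv'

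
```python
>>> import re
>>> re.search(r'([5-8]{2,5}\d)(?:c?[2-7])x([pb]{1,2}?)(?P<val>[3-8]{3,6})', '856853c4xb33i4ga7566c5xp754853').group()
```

'7566c5xp754853'

Pattern: 2 to 5 of a character in [5-8], then a digit (captured); then optionally the literal 'c', then a character in [2-7] (non-capturing group); then a literal 'x'; then 1 to 2 of one of [pb] (lazy) (captured); then 3 to 6 of a character in [3-8] (captured as 'val').
`re.search` tries every starting position until one works.
The match spans [16:30] → '7566c5xp754853'.
Captured: group 1 = '7566', group 2 = 'p', group 3 = '754853'.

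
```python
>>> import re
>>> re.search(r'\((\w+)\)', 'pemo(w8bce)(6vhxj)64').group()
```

`re.search` scans for the first position where the pattern succeeds.
The match spans [4:11] → '(w8bce)'.
Captured: group 1 = 'w8bce'.

'(w8bce)'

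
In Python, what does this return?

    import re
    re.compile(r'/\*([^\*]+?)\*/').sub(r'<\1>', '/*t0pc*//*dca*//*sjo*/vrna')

'<t0pc><dca><sjo>vrna'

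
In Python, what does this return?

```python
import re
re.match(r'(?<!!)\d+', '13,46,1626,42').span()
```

(0, 2)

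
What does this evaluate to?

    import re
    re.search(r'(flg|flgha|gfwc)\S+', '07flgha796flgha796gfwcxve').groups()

('flg',)

The match spans [2:25] → 'flgha796flgha796gfwcxve'.
Captured: group 1 = 'flg'.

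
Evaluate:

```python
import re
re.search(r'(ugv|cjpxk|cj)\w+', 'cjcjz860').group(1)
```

The match spans [0:8] → 'cjcjz860'.
Captured: group 1 = 'cj'.

'cj'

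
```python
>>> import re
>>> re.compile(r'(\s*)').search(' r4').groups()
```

Pattern: zero or more of whitespace (captured).
`search` walks the string left to right and returns the first match it finds.
The match spans [0:1] → ' '.
Captured: group 1 = ' '.

(' ',)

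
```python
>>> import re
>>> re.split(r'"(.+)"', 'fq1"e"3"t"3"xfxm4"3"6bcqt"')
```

['fq1', 'e"3"t"3"xfxm4"3"6bcqt', '']

With a capturing group present, the delimiter's captured portion is kept in the result list.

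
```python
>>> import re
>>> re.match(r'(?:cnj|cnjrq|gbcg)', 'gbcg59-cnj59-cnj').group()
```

`re.match` won't scan ahead — the pattern has to work from the very first character.
The match spans [0:4] → 'gbcg'.

'gbcg'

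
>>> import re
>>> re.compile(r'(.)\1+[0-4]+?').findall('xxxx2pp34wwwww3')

`\1` is not a pattern — it's the concrete string captured by group 1, re-applied verbatim.
Matches: at [0:5] match 'xxxx2', group 1 = 'x'; at [5:8] match 'pp3', group 1 = 'p'; at [9:15] match 'wwwww3', group 1 = 'w'.
`findall` collects group 1 from each match (3 total).

['x', 'p', 'w']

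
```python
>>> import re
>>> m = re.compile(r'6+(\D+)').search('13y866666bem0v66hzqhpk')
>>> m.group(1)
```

'bem'

The match spans [4:12] → '66666bem'.
Captured: group 1 = 'bem'.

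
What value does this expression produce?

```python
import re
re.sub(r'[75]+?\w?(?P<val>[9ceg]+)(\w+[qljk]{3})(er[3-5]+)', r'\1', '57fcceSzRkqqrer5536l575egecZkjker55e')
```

'ccee'

This matches one or more of one of [75] (lazy), then optionally a word character; then one or more of one of [9ceg] (captured as 'val'); then one or more of a word character, then exactly 3 of one of [qljk] (captured); then the literal 'er', then one or more of a character in [3-5] (captured).
Matches: at [0:35] → '57fcceSzRkqqrer5536l575egecZkjker55'.
Each match is replaced using the text its own group 1 captured.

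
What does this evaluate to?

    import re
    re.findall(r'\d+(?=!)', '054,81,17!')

Because the assertion is zero-width, the text it checks is not consumed and won't appear in the result.
Scanning left to right: at [7:9] → '17'.
No capturing groups, so `findall` returns the 1 full match string.

['17']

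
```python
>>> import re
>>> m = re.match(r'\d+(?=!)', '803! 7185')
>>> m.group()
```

`re.match` won't scan ahead — the pattern has to work from the very first character.
The match spans [0:3] → '803'.

'803'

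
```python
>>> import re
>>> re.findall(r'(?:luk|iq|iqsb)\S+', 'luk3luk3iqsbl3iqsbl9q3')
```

Matches: at [0:22] → 'luk3luk3iqsbl3iqsbl9q3'.
No capturing groups, so `findall` returns the 1 full match string.

['luk3luk3iqsbl3iqsbl9q3']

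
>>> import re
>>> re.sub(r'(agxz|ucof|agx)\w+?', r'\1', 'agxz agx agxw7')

Matches: at [0:4] → 'agxz'; at [9:13] → 'agxw'.
`\1` in the replacement pulls in group 1's text for each match.

'agx agx agx7'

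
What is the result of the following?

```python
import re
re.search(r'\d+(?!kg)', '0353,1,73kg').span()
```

Because the assertion is negative and zero-width, positions next to the forbidden text are skipped.
The match spans [0:4] → '0353'.

(0, 4)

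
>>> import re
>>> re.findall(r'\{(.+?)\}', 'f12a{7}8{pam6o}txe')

['7', 'pam6o']

With a single group, `findall` returns only what that group captured — 2 items.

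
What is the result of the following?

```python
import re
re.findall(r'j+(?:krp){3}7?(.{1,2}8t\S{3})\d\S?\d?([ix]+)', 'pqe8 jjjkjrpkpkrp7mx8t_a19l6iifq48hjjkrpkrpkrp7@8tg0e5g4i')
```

[('@8tg0e', 'i')]

This matches one or more of a literal 'j', then the literal 'krp' repeated 3 times, then optionally a literal '7'; then 1 to 2 of any character, then the literal '8t', then exactly 3 of a non-whitespace character (captured); then a digit, then optionally a non-whitespace character, then optionally a digit; then one or more of one of [ix] (captured).
Walking the string: at [35:57] match 'jjkrpkrpkrp7@8tg0e5g4i', groups = ('@8tg0e', 'i').
2 groups means the one result is a tuple of 2 captured strings — 1 here.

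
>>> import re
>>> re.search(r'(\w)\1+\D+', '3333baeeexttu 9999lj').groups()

The match spans [0:14] → '3333baeeexttu '.
Captured: group 1 = '3'.

('3',)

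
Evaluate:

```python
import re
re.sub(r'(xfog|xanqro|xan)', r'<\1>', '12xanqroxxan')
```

'12<xanqro>x<xan>'

Alternation isn't longest-match — the leftmost alternative that fits at this position is chosen.
Each match is replaced using the text its own group 1 captured.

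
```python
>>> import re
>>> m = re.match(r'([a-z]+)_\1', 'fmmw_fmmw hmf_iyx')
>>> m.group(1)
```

'fmmw'

After group 1 captures some text, `\1` only succeeds where that same text appears again.
`re.match` only tries the pattern at the start of the string.
The match spans [0:9] → 'fmmw_fmmw'.
Captured: group 1 = 'fmmw'.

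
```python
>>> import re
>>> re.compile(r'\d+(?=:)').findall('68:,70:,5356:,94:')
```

The positive lookaround only admits positions where the adjacent text matches; those characters stay outside the span.
`findall` yields the raw match text (4 of them) because the pattern has no groups.

['68', '70', '5356', '94']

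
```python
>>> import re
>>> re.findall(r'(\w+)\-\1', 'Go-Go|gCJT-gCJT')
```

`\1` is not a pattern — it's the concrete string captured by group 1, re-applied verbatim.
Because there's exactly one group, `findall` drops the full match and keeps group 1 from each hit.

['Go', 'gCJT']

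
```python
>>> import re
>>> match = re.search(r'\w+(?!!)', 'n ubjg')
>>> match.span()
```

`(?!…)`/`(?<!…)` only lets a position through if the neighbouring text does NOT match; no characters are consumed.
The match spans [0:1] → 'n'.

(0, 1)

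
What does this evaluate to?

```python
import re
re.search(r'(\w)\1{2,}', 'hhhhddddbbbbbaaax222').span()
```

The backreference `\1` re-matches whatever the first group consumed, character for character.
`re.search` tries every starting position until one works.
The match spans [0:4] → 'hhhh'.
Captured: group 1 = 'h'.

(0, 4)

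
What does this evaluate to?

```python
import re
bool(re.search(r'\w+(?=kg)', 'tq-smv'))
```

False

Lookahead/lookbehind check context without consuming it, so the matched span excludes the asserted characters.
`re.search` scans for the first position where the pattern succeeds.
Here nothing in the string fits, so the call returns None, and `bool(None)` is False.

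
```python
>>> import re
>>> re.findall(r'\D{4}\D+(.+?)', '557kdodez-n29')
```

['2']

Pattern: exactly 4 of a non-digit, then one or more of a non-digit; then one or more of any character (lazy) (captured).
With the lazy modifier that quantifier settles for the fewest repetitions that let the rest of the pattern succeed (the atoms after it are unaffected and can still be greedy).
Matches: at [3:12] match 'kdodez-n2', group 1 = '2'.
One capturing group, so `findall` returns just the captured substring from the one match — 1 in all.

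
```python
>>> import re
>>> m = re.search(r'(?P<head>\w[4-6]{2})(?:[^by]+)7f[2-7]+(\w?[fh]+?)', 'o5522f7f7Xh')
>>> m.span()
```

Pattern: a word character, then exactly 2 of a character in [4-6] (captured as 'head'); then one or more of any character except [by] (non-capturing group); then the literal '7f', then one or more of a character in [2-7]; then optionally a word character, then one or more of one of [fh] (lazy) (captured).
`re.search` tries every starting position until one works.
The match spans [0:11] → 'o5522f7f7Xh'.
Captured: group 1 = 'o55', group 2 = 'Xh'.

(0, 11)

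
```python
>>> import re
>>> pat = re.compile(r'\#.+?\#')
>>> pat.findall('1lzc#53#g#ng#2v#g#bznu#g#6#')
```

['#53#', '#ng#', '#g#', '#g#']

Because the quantifier is non-greedy, it stops expanding at the earliest point where the rest of the pattern can succeed.
Scanning left to right: at [4:8] → '#53#'; at [9:13] → '#ng#'; at [15:18] → '#g#'; at [22:25] → '#g#'.
`findall` yields the raw match text (4 of them) because the pattern has no groups.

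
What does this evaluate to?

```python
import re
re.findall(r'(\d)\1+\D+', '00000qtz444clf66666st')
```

`\1` is not a pattern — it's the concrete string captured by group 1, re-applied verbatim.
One capturing group, so `findall` returns just the captured substring from each match — 3 in all.

['0', '4', '6']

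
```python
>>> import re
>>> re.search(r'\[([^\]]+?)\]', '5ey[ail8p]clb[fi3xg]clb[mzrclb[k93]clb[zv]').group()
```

'[ail8p]'

The match spans [3:10] → '[ail8p]'.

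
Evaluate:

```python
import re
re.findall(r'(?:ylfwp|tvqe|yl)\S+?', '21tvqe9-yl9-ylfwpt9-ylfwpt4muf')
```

['tvqe9', 'yl9', 'ylfwpt', 'ylfwpt']

`|` is ordered: at each position the engine commits to the first alternative that works.
Walking the string: at [2:7] → 'tvqe9'; at [8:11] → 'yl9'; at [12:18] → 'ylfwpt'; at [20:26] → 'ylfwpt'.
With no groups in the pattern, `findall` gives back each whole match — 4 here.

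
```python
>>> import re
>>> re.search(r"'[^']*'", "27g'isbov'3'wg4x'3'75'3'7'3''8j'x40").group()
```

The match spans [3:10] → "'isbov'".

"'isbov'"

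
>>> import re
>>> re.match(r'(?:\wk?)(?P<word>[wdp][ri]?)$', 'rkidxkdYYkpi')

None

Pattern: a word character, then optionally the literal 'k' (non-capturing group); then one of [wdp], then optionally one of [ri] (captured as 'word'); then anchored at the end.
`re.match` only tries the pattern at the start of the string.
Here the pattern fails at index 0, so the call returns None.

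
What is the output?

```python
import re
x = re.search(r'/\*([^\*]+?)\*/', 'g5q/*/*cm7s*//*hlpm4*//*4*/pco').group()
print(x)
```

`re.search` tries every starting position until one works.
The match spans [5:13] → '/*cm7s*/'.
Captured: group 1 = 'cm7s'.

/*cm7s*/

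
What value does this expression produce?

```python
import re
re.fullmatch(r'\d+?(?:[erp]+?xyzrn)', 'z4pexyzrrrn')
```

None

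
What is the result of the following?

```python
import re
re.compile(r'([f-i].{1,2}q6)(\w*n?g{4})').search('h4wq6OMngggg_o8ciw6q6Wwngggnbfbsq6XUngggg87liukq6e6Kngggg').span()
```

(0, 57)

This matches a character in [f-i], then 1 to 2 of any character, then the literal 'q6' (captured); then zero or more of a word character, then optionally a literal 'n', then exactly 4 of the literal 'g' (captured).
The match spans [0:57] → 'h4wq6OMngggg_o8ciw6q6Wwngggnbfbsq6XUngggg87liukq6e6Kngggg'.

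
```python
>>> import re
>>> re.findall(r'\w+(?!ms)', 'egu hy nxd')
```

['egu', 'hy', 'nxd']

A negative assertion filters positions out without eating any characters.
Matches: at [0:3] → 'egu'; at [4:6] → 'hy'; at [7:10] → 'nxd'.
`findall` yields the raw match text (3 of them) because the pattern has no groups.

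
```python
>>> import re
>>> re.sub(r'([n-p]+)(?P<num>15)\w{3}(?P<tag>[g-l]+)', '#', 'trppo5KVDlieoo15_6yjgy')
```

The pattern matches one or more of a character in [n-p] (captured); then a literal '1', then the literal '5' (captured as 'num'); then exactly 3 of a word character; then one or more of a character in [g-l] (captured as 'tag').
Each match is replaced by '#'.

'trppo5KVDlie#y'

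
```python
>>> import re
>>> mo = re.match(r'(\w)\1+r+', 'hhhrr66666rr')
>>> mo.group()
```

After group 1 captures some text, `\1` only succeeds where that same text appears again.
`match` is anchored at position 0; if the pattern doesn't fit there, it returns None.
The match spans [0:5] → 'hhhrr'.
Captured: group 1 = 'h'.

'hhhrr'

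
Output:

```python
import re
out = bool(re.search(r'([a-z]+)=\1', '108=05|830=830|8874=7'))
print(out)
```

False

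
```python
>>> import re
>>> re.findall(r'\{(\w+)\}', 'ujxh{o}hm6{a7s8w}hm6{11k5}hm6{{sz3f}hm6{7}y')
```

['o', 'a7s8w', '11k5', 'sz3f', '7']

Because there's exactly one group, `findall` drops the full match and keeps group 1 from each hit.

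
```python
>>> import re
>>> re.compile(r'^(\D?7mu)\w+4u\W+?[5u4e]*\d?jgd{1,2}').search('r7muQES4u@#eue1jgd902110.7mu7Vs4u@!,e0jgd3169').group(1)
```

'r7mu'

This matches anchored at the start of the string; then optionally a non-digit, then the literal '7mu' (captured); then one or more of a word character, then the literal '4u', then one or more of a non-word character (lazy); then zero or more of one of [5u4e]; then optionally a digit, then the literal 'jg', then 1 to 2 of a literal 'd'.
`re.search` scans for the first position where the pattern succeeds.
The match spans [0:18] → 'r7muQES4u@#eue1jgd'.
Captured: group 1 = 'r7mu'.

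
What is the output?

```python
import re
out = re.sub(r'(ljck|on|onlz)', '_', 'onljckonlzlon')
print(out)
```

___lzl_

Branches in `(...|...)` are attempted left-to-right; the first branch that allows the whole pattern to succeed is taken.
Each match is replaced by '_'.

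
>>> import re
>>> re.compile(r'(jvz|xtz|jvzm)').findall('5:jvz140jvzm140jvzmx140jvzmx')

Alternation isn't longest-match — the leftmost alternative that fits at this position is chosen.
With a single group, `findall` returns only what that group captured — 4 items.

['jvz', 'jvz', 'jvz', 'jvz']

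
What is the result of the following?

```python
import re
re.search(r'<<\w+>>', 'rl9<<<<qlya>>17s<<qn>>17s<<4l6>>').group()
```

'<<qlya>>'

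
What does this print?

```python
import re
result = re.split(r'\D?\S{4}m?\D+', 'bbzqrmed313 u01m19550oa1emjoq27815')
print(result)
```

The pattern matches optionally a non-digit, then exactly 4 of a non-whitespace character, then optionally the literal 'm'; then one or more of a non-digit.
Matches to split on: at [0:8] → 'bbzqrmed'; at [17:23] → '9550oa'; at [23:29] → '1emjoq'.
Each match becomes a cut point; 4 segments remain.

['', '313 u01m1', '', '27815']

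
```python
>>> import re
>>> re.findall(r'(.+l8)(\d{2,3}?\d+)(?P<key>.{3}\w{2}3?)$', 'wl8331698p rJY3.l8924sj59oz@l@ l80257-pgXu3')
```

Pattern: one or more of any character, then the literal 'l8' (captured); then 2 to 3 of a digit (lazy), then one or more of a digit (captured); then exactly 3 of any character, then exactly 2 of a word character, then optionally the literal '3' (captured as 'key'); then anchored at the end.
Scanning left to right: at [0:43] match 'wl8331698p rJY3.l8924sj59oz@l@ l80257-pgXu3', groups = ('wl8331698p rJY3.l8924sj59oz@l@ l8', '0257', '-pgXu3').
`findall` packs the 3 group values into a tuple for every match.

[('wl8331698p rJY3.l8924sj59oz@l@ l8', '0257', '-pgXu3')]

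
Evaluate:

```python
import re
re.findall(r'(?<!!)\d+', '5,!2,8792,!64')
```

['5', '8792', '4']

A negative assertion filters positions out without eating any characters.
Matches: at [0:1] → '5'; at [5:9] → '8792'; at [12:13] → '4'.
With no groups in the pattern, `findall` gives back each whole match — 3 here.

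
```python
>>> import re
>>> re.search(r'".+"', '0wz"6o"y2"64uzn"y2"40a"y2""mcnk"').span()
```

`search` walks the string left to right and returns the first match it finds.
The match spans [3:32] → '"6o"y2"64uzn"y2"40a"y2""mcnk"'.

(3, 32)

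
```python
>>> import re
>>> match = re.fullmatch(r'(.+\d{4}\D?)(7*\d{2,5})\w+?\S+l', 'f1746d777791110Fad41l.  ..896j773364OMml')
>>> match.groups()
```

('f1746d777791110Fad41l.  ..896j7733', '64')

This matches one or more of any character, then exactly 4 of a digit, then optionally a non-digit (captured); then zero or more of a literal '7', then 2 to 5 of a digit (captured); then one or more of a word character (lazy), then one or more of a non-whitespace character, then a literal 'l'.
`re.fullmatch` requires the pattern to consume the entire string.
The match spans [0:40] → 'f1746d777791110Fad41l.  ..896j773364OMml'.
Captured: group 1 = 'f1746d777791110Fad41l.  ..896j7733', group 2 = '64'.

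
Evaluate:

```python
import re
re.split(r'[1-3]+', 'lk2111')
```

Pattern: one or more of a character in [1-3].
Matches to split on: at [2:6] → '2111'.
The string is cut at each match, leaving 2 pieces.

['lk', '']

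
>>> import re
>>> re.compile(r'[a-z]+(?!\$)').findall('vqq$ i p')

['vq', 'i', 'p']

Because the assertion is negative and zero-width, positions next to the forbidden text are skipped.
Matches: at [0:2] → 'vq'; at [5:6] → 'i'; at [7:8] → 'p'.
`findall` yields the raw match text (3 of them) because the pattern has no groups.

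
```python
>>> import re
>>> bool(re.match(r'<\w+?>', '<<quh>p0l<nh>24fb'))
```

`re.match` won't scan ahead — the pattern has to work from the very first character.
Here the string doesn't start with a match, so the call returns None, and `bool(None)` is False.

False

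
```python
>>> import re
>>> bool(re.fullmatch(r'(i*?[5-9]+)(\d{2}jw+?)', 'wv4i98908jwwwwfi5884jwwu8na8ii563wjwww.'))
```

Pattern: zero or more of a literal 'i' (lazy), then one or more of a character in [5-9] (captured); then exactly 2 of a digit, then the literal 'j', then one or more of the literal 'w' (lazy) (captured).
For `fullmatch`, every character of the input must be accounted for by the pattern.
Here there's no way to consume every character, so the call returns None, and `bool(None)` is False.

False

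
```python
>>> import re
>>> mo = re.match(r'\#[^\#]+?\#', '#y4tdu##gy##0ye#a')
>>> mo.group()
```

'#y4tdu#'

`re.match` only tries the pattern at the start of the string.
The match spans [0:7] → '#y4tdu#'.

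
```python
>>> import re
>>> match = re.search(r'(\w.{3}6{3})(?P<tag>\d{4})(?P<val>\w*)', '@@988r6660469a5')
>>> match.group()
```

'988r6660469a5'

The pattern matches a word character, then exactly 3 of any character, then exactly 3 of a literal '6' (captured); then exactly 4 of a digit (captured as 'tag'); then zero or more of a word character (captured as 'val').
`re.search` scans for the first position where the pattern succeeds.
The match spans [2:15] → '988r6660469a5'.
Captured: group 1 = '988r666', group 2 = '0469', group 3 = 'a5'.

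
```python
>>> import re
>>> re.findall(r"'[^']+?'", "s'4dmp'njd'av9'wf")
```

["'4dmp'", "'av9'"]

Scanning left to right: at [1:7] → "'4dmp'"; at [10:15] → "'av9'".
`findall` yields the raw match text (2 of them) because the pattern has no groups.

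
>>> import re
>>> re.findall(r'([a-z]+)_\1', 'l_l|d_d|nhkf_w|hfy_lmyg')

['l', 'd']

`\1` has to match the exact text group 1 already captured.
Walking the string: at [0:3] match 'l_l', group 1 = 'l'; at [4:7] match 'd_d', group 1 = 'd'.
One capturing group, so `findall` returns just the captured substring from each match — 2 in all.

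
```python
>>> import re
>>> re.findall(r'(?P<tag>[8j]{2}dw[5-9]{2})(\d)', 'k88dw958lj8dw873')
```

[('88dw95', '8'), ('j8dw87', '3')]

This matches exactly 2 of one of [8j], then the literal 'dw', then exactly 2 of a character in [5-9] (captured as 'tag'); then a digit (captured).
Walking the string: at [1:8] match '88dw958', groups = ('88dw95', '8'); at [9:16] match 'j8dw873', groups = ('j8dw87', '3').
`findall` packs the 2 group values into a tuple for every match.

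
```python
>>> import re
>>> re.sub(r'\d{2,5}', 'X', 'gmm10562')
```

This matches 2 to 5 of a digit.
Matches: at [3:8] → '10562'.
Each match is replaced by 'X'.

'gmmX'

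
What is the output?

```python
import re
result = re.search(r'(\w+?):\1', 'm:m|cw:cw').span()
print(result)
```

(0, 3)

A backreference is literal: `\1` must see the identical characters the first group matched.
`re.search` scans for the first position where the pattern succeeds.
The match spans [0:3] → 'm:m'.
Captured: group 1 = 'm'.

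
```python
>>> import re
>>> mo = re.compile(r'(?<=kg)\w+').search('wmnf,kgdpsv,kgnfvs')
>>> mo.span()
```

The `(?=…)`/`(?<=…)` assertion just peeks at neighbouring text; it doesn't advance the match position.
The match spans [7:11] → 'dpsv'.

(7, 11)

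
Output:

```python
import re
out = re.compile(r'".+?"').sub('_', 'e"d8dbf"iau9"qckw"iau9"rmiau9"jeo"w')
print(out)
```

Matches: at [1:8] → '"d8dbf"'; at [12:18] → '"qckw"'; at [22:30] → '"rmiau9"'.
Every occurrence is swapped for '_'.

e_iau9_iau9_jeo"w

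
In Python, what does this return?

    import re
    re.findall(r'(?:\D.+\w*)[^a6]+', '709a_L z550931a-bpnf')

['a_L z550931a-bpnf']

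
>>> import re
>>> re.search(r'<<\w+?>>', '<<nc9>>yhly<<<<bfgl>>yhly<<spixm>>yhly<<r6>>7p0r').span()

(0, 7)

`re.search` tries every starting position until one works.
The match spans [0:7] → '<<nc9>>'.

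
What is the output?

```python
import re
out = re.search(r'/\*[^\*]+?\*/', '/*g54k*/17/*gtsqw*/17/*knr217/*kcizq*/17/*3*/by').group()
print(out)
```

/*g54k*/

The match spans [0:8] → '/*g54k*/'.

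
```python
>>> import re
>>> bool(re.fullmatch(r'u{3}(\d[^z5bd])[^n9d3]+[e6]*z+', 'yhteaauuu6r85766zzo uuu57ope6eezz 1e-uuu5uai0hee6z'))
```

`fullmatch` succeeds only if the pattern covers the string from start to end.
Here the pattern can't cover the whole string, so the call returns None, and `bool(None)` is False.

False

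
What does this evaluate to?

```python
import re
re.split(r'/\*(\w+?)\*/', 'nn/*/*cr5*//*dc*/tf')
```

['nn/*', 'cr5', '', 'dc', 'tf']

Matches to split on: at [4:11] → '/*cr5*/'; at [11:17] → '/*dc*/'.
With a capturing group present, the delimiter's captured portion is kept in the result list.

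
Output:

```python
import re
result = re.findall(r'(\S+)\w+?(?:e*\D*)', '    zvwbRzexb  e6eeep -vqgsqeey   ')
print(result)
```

The pattern matches one or more of a non-whitespace character (captured); then one or more of a word character (lazy); then zero or more of the literal 'e', then zero or more of a non-digit (non-capturing group).
Scanning left to right: at [4:16] match 'zvwbRzexb  e', group 1 = 'zvwbRzex'; at [16:34] match '6eeep -vqgsqeey   ', group 1 = '6eee'.
One capturing group, so `findall` returns just the captured substring from each match — 2 in all.

['zvwbRzex', '6eee']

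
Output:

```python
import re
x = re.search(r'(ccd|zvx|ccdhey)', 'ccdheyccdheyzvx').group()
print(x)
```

Alternation tries branches left to right and keeps the first one that lets the overall match succeed at that position.
The match spans [0:3] → 'ccd'.

ccd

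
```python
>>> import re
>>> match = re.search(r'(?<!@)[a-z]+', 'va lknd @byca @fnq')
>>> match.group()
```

The negative lookahead/lookbehind blocks any match where the forbidden context is present.
`re.search` scans for the first position where the pattern succeeds.
The match spans [0:2] → 'va'.

'va'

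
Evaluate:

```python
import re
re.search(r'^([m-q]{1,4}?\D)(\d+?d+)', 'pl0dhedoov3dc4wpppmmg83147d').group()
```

The pattern matches anchored at the start of the string; then 1 to 4 of a character in [m-q] (lazy), then a non-digit (captured); then one or more of a digit (lazy), then one or more of a literal 'd' (captured).
Unlike `match`, `search` isn't anchored — it looks for the pattern anywhere in the string.
The match spans [0:4] → 'pl0d'.
Captured: group 1 = 'pl', group 2 = '0d'.

'pl0d'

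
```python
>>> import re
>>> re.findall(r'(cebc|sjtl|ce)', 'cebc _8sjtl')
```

The regex engine tests alternatives in the order written; an earlier branch that matches wins even if a later one would match more.
Scanning left to right: at [0:4] match 'cebc', group 1 = 'cebc'; at [7:11] match 'sjtl', group 1 = 'sjtl'.
`findall` collects group 1 from each match (2 total).

['cebc', 'sjtl']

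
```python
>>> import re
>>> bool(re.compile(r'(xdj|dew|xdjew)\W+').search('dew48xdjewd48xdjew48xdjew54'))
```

False

`re.search` scans for the first position where the pattern succeeds.
Here no position works, so the call returns None, and `bool(None)` is False.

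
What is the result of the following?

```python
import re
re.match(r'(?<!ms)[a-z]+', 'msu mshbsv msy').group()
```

'msu'

`(?!…)`/`(?<!…)` only lets a position through if the neighbouring text does NOT match; no characters are consumed.
With `match`, the pattern is implicitly anchored at the beginning.
The match spans [0:3] → 'msu'.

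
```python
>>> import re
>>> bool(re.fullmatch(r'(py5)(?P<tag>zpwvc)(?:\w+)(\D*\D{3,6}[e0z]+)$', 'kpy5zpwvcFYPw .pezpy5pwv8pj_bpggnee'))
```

False

Pattern: the literal 'py', then a literal '5' (captured); then the literal 'zpw', then the literal 'vc' (captured as 'tag'); then one or more of a word character (non-capturing group); then zero or more of a non-digit, then 3 to 6 of a non-digit, then one or more of one of [e0z] (captured); then anchored at the end.
`re.fullmatch` is like wrapping the pattern in `^…$` (in single-line mode).
Here there's no way to consume every character, so the call returns None, and `bool(None)` is False.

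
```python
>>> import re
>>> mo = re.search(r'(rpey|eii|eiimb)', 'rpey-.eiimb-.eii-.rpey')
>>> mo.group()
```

'rpey'

The match spans [0:4] → 'rpey'.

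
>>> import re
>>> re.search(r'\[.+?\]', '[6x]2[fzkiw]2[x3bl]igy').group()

'[6x]'

The match spans [0:4] → '[6x]'.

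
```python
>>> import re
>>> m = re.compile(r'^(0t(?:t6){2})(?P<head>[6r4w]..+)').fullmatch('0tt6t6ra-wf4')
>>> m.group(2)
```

Pattern: anchored at the start of the string; then the literal '0t', then the literal 't6' repeated 2 times (captured); then one of [6r4w], then any character, then one or more of any character (captured as 'head').
For `fullmatch`, every character of the input must be accounted for by the pattern.
The match spans [0:12] → '0tt6t6ra-wf4'.
Captured: group 1 = '0tt6t6', group 2 = 'ra-wf4'.

'ra-wf4'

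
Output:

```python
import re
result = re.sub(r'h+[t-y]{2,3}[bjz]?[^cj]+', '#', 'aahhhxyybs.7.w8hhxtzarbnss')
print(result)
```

aa#

Pattern: one or more of a literal 'h'; then 2 to 3 of a character in [t-y], then optionally one of [bjz]; then one or more of any character except [cj].
Matches: at [2:26] → 'hhhxyybs.7.w8hhxtzarbnss'.
`sub` substitutes '#' at each match site.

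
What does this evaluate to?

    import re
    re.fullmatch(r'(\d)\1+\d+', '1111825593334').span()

(0, 13)

`\1` has to match the exact text group 1 already captured.
`re.fullmatch` is like wrapping the pattern in `^…$` (in single-line mode).
The match spans [0:13] → '1111825593334'.
Captured: group 1 = '1'.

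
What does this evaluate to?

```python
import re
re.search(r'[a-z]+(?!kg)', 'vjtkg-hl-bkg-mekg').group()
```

The negative lookaround is zero-width — it rules out positions where the adjacent text would match, without consuming anything.
`search` walks the string left to right and returns the first match it finds.
The match spans [0:5] → 'vjtkg'.

'vjtkg'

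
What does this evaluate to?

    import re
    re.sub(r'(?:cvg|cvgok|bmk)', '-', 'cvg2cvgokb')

Alternation tries branches left to right and keeps the first one that lets the overall match succeed at that position.
`sub` substitutes '-' at each match site.

'-2-okb'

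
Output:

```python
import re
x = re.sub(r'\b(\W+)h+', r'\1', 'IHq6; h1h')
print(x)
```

IHq6; 1h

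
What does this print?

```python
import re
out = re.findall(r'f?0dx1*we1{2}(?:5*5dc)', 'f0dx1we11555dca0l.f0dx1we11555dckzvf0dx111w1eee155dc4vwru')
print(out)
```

['f0dx1we11555dc', 'f0dx1we11555dc']

This matches optionally the literal 'f', then the literal '0dx'; then zero or more of the literal '1', then the literal 'we', then exactly 2 of a literal '1'; then zero or more of the literal '5', then the literal '5dc' (non-capturing group).
With no groups in the pattern, `findall` gives back each whole match — 2 here.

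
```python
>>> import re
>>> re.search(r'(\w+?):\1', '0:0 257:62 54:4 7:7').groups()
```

('0',)

`\1` has to match the exact text group 1 already captured.
`search` walks the string left to right and returns the first match it finds.
The match spans [0:3] → '0:0'.
Captured: group 1 = '0'.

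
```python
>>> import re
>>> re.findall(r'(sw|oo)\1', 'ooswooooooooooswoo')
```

['oo', 'oo']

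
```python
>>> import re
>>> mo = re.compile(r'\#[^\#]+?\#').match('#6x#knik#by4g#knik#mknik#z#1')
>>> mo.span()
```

`re.match` only tries the pattern at the start of the string.
The match spans [0:4] → '#6x#'.

(0, 4)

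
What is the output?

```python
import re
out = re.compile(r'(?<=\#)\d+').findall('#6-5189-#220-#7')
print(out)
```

['6', '220', '7']

The positive lookaround only admits positions where the adjacent text matches; those characters stay outside the span.
No capturing groups, so `findall` returns the 3 full match strings.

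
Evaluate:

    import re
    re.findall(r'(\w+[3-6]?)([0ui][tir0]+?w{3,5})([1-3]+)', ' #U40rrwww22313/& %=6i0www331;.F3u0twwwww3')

Pattern: one or more of a word character, then optionally a character in [3-6] (captured); then one of [0ui], then one or more of one of [tir0] (lazy), then 3 to 5 of the literal 'w' (captured); then one or more of a character in [1-3] (captured).
Walking the string: at [2:15] match 'U40rrwww22313', groups = ('U4', '0rrwww', '22313'); at [20:29] match '6i0www331', groups = ('6', 'i0www', '331'); at [31:42] match 'F3u0twwwww3', groups = ('F3u', '0twwwww', '3').
Multiple groups make `findall` return tuples — one 3-tuple for each match.

[('U4', '0rrwww', '22313'), ('6', 'i0www', '331'), ('F3u', '0twwwww', '3')]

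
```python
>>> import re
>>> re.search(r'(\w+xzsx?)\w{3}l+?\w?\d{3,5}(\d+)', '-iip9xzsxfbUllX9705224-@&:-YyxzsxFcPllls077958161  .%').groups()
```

Pattern: one or more of a word character, then the literal 'xzs', then optionally a literal 'x' (captured); then exactly 3 of a word character, then one or more of the literal 'l' (lazy); then optionally a word character, then 3 to 5 of a digit; then one or more of a digit (captured).
`re.search` scans for the first position where the pattern succeeds.
The match spans [1:22] → 'iip9xzsxfbUllX9705224'.
Captured: group 1 = 'iip9xzsx', group 2 = '24'.

('iip9xzsx', '24')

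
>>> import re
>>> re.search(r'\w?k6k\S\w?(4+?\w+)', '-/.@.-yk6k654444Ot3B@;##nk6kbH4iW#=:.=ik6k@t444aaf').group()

'yk6k654444Ot3B'

This matches optionally a word character, then the literal 'k6k'; then a non-whitespace character, then optionally a word character; then one or more of the literal '4' (lazy), then one or more of a word character (captured).
`re.search` tries every starting position until one works.
The match spans [6:20] → 'yk6k654444Ot3B'.
Captured: group 1 = '4444Ot3B'.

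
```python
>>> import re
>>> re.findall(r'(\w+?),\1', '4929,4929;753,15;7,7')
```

['4929', '7']

`\1` is not a pattern — it's the concrete string captured by group 1, re-applied verbatim.
Walking the string: at [0:9] match '4929,4929', group 1 = '4929'; at [17:20] match '7,7', group 1 = '7'.
One capturing group, so `findall` returns just the captured substring from each match — 2 in all.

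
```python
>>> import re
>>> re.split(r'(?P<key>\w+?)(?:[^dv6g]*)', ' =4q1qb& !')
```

[' =', '4', '']

This matches one or more of a word character (lazy) (captured as 'key'); then zero or more of any character except [dv6g] (non-capturing group).
With a capturing group present, the delimiter's captured portion is kept in the result list.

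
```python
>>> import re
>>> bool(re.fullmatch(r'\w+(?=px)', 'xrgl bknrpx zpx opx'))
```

`re.fullmatch` is like wrapping the pattern in `^…$` (in single-line mode).
Here there's no way to consume every character, so the call returns None, and `bool(None)` is False.

False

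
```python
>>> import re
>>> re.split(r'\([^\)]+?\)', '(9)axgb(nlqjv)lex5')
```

['', 'axgb', 'lex5']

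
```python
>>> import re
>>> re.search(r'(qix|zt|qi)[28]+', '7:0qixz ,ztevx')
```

None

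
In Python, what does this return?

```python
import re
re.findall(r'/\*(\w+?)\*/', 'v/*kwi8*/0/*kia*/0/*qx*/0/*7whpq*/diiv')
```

['kwi8', 'kia', 'qx', '7whpq']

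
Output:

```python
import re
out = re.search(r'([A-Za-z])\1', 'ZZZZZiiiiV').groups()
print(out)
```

The match spans [0:2] → 'ZZ'.
Captured: group 1 = 'Z'.

('Z',)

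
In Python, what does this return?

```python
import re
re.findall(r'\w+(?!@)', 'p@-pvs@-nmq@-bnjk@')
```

['pv', 'nm', 'bnj']

The negative lookaround is zero-width — it rules out positions where the adjacent text would match, without consuming anything.
Since nothing is captured, `findall` lists the 3 matched substrings directly.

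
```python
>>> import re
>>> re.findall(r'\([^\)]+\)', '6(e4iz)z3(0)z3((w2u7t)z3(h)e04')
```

['(e4iz)', '(0)', '((w2u7t)', '(h)']

Walking the string: at [1:7] → '(e4iz)'; at [9:12] → '(0)'; at [14:22] → '((w2u7t)'; at [24:27] → '(h)'.
Since nothing is captured, `findall` lists the 4 matched substrings directly.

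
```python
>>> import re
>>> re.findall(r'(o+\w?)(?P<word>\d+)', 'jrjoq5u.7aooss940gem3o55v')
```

[('oq', '5'), ('o5', '5')]

With 2 capturing groups, `findall` returns a 2-tuple per match.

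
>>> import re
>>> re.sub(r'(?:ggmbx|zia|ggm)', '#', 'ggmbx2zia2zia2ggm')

The regex engine tests alternatives in the order written; an earlier branch that matches wins even if a later one would match more.
Matches: at [0:5] → 'ggmbx'; at [6:9] → 'zia'; at [10:13] → 'zia'; at [14:17] → 'ggm'.
Every occurrence is swapped for '#'.

'#2#2#2#'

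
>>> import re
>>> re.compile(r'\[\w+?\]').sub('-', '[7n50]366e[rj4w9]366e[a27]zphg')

'-366e-366e-zphg'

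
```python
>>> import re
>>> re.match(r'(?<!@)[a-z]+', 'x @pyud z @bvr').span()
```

(0, 1)

The negative lookahead/lookbehind blocks any match where the forbidden context is present.
With `match`, the pattern is implicitly anchored at the beginning.
The match spans [0:1] → 'x'.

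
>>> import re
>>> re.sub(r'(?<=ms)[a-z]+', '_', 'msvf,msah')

'ms_,ms_'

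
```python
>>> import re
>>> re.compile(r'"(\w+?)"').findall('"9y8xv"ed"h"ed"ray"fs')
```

Scanning left to right: at [0:7] match '"9y8xv"', group 1 = '9y8xv'; at [9:12] match '"h"', group 1 = 'h'; at [14:19] match '"ray"', group 1 = 'ray'.
One capturing group, so `findall` returns just the captured substring from each match — 3 in all.

['9y8xv', 'h', 'ray']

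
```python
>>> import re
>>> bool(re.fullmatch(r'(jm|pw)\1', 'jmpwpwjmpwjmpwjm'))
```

False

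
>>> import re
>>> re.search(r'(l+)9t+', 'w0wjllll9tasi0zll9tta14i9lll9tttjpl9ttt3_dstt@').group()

The match spans [4:10] → 'llll9t'.

'llll9t'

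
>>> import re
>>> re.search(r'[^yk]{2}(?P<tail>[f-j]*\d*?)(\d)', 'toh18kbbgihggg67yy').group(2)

Pattern: exactly 2 of any character except [yk]; then zero or more of a character in [f-j], then zero or more of a digit (lazy) (captured as 'tail'); then a digit (captured).
With the lazy modifier that quantifier settles for the fewest repetitions that let the rest of the pattern succeed (the atoms after it are unaffected and can still be greedy).
`re.search` tries every starting position until one works.
The match spans [0:4] → 'toh1'.
Captured: group 1 = 'h', group 2 = '1'.

'1'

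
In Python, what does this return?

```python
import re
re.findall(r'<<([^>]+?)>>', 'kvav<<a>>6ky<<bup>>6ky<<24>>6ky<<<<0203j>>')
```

Matches: at [4:9] match '<<a>>', group 1 = 'a'; at [12:19] match '<<bup>>', group 1 = 'bup'; at [22:28] match '<<24>>', group 1 = '24'; at [31:42] match '<<<<0203j>>', group 1 = '<<0203j'.
One capturing group, so `findall` returns just the captured substring from each match — 4 in all.

['a', 'bup', '24', '<<0203j']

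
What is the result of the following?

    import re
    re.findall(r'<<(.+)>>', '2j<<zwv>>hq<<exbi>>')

['zwv>>hq<<exbi']

Matches: at [2:19] match '<<zwv>>hq<<exbi>>', group 1 = 'zwv>>hq<<exbi'.
One capturing group, so `findall` returns just the captured substring from the one match — 1 in all.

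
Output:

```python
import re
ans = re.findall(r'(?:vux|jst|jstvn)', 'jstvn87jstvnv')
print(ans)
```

The regex engine tests alternatives in the order written; an earlier branch that matches wins even if a later one would match more.
Scanning left to right: at [0:3] → 'jst'; at [7:10] → 'jst'.
With no groups in the pattern, `findall` gives back each whole match — 2 here.

['jst', 'jst']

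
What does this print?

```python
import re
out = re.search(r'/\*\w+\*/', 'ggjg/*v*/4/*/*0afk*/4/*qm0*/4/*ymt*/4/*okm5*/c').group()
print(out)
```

The match spans [4:9] → '/*v*/'.

/*v*/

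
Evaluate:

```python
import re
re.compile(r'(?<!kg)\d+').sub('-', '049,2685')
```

The negative lookaround is zero-width — it rules out positions where the adjacent text would match, without consuming anything.
Matches: at [0:3] → '049'; at [4:8] → '2685'.
`sub` substitutes '-' at each match site.

'-,-'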